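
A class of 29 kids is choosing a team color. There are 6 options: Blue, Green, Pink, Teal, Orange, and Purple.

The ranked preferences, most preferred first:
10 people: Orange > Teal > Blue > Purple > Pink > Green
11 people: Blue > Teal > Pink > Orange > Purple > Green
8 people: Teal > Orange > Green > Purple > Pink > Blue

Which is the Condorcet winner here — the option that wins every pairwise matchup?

Teal

Teal vs Blue: 18–11
Teal vs Green: 29–0
Teal vs Pink: 29–0
Teal vs Orange: 19–10
Teal vs Purple: 29–0
Teal beats every other option.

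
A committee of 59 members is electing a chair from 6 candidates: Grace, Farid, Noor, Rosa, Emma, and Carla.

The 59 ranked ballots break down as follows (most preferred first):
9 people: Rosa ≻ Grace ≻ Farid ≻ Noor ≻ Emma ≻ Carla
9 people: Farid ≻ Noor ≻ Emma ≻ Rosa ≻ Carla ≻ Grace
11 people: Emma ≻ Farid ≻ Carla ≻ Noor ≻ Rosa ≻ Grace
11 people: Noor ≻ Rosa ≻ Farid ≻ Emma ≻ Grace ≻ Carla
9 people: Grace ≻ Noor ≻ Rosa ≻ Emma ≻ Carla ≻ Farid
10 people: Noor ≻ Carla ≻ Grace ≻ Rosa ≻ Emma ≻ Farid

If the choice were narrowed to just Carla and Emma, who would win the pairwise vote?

Emma

Carla is ranked above Emma on 10 ballots; Emma above Carla on 49.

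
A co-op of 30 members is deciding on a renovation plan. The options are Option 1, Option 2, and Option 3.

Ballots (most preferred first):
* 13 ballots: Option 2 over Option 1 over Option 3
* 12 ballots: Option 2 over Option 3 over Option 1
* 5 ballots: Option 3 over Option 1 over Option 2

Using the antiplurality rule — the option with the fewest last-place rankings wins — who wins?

Last-place votes: Option 1 12, Option 2 5, Option 3 13.

Option 2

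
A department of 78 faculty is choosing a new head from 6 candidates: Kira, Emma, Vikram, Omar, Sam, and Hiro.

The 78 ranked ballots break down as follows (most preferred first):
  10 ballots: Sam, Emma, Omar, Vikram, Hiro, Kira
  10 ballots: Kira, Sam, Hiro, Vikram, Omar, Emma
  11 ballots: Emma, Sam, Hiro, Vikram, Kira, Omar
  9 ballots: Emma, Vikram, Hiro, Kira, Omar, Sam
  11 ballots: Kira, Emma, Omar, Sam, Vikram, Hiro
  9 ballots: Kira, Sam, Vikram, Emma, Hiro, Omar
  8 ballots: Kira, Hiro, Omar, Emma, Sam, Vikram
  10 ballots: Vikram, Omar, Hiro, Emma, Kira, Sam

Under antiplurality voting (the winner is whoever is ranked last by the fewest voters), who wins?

Vikram

Last-place votes: Kira 10, Emma 10, Vikram 8, Omar 20, Sam 19, Hiro 11.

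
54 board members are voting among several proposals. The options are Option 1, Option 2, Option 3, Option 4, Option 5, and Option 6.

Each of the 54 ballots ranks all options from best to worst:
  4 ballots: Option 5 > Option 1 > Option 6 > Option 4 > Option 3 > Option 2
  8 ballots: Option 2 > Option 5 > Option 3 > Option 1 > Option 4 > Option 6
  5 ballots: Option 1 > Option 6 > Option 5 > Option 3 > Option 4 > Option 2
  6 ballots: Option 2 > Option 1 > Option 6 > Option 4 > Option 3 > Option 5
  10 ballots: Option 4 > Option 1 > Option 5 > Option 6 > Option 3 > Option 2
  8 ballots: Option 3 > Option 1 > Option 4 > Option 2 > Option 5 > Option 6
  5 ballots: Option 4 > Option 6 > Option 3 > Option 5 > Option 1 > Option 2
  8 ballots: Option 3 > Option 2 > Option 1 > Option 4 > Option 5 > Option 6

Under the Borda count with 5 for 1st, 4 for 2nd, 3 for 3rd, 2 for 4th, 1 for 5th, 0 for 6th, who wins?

Option 1

Option 1: 4×4 + 8×2 + 5×5 + 6×4 + 10×4 + 8×4 + 5×1 + 8×3 = 182
Option 2: 4×0 + 8×5 + 5×0 + 6×5 + 10×0 + 8×2 + 5×0 + 8×4 = 118
Option 3: 4×1 + 8×3 + 5×2 + 6×1 + 10×1 + 8×5 + 5×3 + 8×5 = 149
Option 4: 4×2 + 8×1 + 5×1 + 6×2 + 10×5 + 8×3 + 5×5 + 8×2 = 148
Option 5: 4×5 + 8×4 + 5×3 + 6×0 + 10×3 + 8×1 + 5×2 + 8×1 = 123
Option 6: 4×3 + 8×0 + 5×4 + 6×3 + 10×2 + 8×0 + 5×4 + 8×0 = 90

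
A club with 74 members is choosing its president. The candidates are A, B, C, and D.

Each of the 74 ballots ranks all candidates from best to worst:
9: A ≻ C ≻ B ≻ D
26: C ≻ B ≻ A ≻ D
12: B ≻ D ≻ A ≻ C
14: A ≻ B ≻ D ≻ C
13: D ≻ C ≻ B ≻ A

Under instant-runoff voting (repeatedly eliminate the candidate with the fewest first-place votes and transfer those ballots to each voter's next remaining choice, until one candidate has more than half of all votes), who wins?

D

Round 1: A 23, B 12, C 26, D 13. B eliminated.
Round 2: A 23, C 26, D 25. A eliminated.
Round 3: C 35, D 39. D has a majority (≥38).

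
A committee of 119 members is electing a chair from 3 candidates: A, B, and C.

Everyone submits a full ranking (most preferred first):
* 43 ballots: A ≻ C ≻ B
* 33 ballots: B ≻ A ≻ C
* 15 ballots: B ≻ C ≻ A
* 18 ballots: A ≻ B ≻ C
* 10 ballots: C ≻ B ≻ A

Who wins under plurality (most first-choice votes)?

First-place votes: A 61, B 48, C 10.

A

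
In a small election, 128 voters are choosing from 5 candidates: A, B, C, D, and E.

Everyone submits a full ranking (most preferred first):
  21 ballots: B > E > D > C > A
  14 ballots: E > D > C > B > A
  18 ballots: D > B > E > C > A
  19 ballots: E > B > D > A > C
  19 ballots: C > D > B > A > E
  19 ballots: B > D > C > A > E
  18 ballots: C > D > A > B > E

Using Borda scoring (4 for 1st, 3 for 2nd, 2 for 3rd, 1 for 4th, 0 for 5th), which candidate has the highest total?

D

A: 21×0 + 14×0 + 18×0 + 19×1 + 19×1 + 19×1 + 18×2 = 93
B: 21×4 + 14×1 + 18×3 + 19×3 + 19×2 + 19×4 + 18×1 = 341
C: 21×1 + 14×2 + 18×1 + 19×0 + 19×4 + 19×2 + 18×4 = 253
D: 21×2 + 14×3 + 18×4 + 19×2 + 19×3 + 19×3 + 18×3 = 362
E: 21×3 + 14×4 + 18×2 + 19×4 + 19×0 + 19×0 + 18×0 = 231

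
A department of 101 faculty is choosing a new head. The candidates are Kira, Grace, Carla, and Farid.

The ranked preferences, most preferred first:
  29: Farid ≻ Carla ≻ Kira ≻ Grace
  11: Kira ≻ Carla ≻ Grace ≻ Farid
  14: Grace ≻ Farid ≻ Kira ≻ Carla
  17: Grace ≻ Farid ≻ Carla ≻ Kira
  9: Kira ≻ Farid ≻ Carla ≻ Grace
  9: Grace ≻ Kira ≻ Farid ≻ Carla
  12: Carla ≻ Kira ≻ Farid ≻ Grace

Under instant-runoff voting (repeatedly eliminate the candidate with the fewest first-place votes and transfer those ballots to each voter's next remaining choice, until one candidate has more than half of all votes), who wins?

Round 1: Kira 20, Grace 40, Carla 12, Farid 29. Carla eliminated.
Round 2: Kira 32, Grace 40, Farid 29. Farid eliminated.
Round 3: Kira 61, Grace 40. Kira has a majority (≥51).

Kira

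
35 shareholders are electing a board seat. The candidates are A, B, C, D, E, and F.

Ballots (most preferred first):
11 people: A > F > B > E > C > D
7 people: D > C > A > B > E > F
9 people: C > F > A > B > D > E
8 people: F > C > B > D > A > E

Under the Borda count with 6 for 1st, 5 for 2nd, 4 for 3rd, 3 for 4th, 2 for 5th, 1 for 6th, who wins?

A: 11×6 + 7×4 + 9×4 + 8×2 = 146
B: 11×4 + 7×3 + 9×3 + 8×4 = 124
C: 11×2 + 7×5 + 9×6 + 8×5 = 151
D: 11×1 + 7×6 + 9×2 + 8×3 = 95
E: 11×3 + 7×2 + 9×1 + 8×1 = 64
F: 11×5 + 7×1 + 9×5 + 8×6 = 155

F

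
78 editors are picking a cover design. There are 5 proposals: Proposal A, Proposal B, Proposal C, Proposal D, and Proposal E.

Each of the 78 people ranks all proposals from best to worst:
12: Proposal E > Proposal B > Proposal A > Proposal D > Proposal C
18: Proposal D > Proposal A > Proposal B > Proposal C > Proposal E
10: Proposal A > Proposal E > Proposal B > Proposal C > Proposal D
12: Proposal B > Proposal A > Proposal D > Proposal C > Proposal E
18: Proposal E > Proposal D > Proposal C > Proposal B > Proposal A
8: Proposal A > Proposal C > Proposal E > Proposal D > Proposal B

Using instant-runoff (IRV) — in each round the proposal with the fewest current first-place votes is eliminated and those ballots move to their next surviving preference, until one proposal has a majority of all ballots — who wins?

Proposal A

Round 1: Proposal A 18, Proposal B 12, Proposal C 0, Proposal D 18, Proposal E 30. Proposal C eliminated.
Round 2: Proposal A 18, Proposal B 12, Proposal D 18, Proposal E 30. Proposal B eliminated.
Round 3: Proposal A 30, Proposal D 18, Proposal E 30. Proposal D eliminated.
Round 4: Proposal A 48, Proposal E 30. Proposal A has a majority (≥40).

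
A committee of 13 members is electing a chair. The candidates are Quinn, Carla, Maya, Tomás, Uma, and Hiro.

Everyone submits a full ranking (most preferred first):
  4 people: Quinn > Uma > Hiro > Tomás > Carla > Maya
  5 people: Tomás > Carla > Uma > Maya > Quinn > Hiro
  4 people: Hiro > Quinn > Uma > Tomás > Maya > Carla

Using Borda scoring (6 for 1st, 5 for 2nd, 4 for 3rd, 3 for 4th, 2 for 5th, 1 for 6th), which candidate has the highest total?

Quinn: 4×6 + 5×2 + 4×5 = 54
Carla: 4×2 + 5×5 + 4×1 = 37
Maya: 4×1 + 5×3 + 4×2 = 27
Tomás: 4×3 + 5×6 + 4×3 = 54
Uma: 4×5 + 5×4 + 4×4 = 56
Hiro: 4×4 + 5×1 + 4×6 = 45

Uma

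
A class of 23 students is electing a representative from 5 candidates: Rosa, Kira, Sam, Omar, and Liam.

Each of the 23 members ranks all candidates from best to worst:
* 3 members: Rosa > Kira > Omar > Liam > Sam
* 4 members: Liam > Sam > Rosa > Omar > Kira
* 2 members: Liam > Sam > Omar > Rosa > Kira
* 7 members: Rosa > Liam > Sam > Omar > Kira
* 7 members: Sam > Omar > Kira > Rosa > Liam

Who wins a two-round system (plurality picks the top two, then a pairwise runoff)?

Round 1 first-place votes: Rosa 10, Kira 0, Sam 7, Omar 0, Liam 6. Rosa and Sam advance.
Runoff: Rosa is ranked above Sam on 10 ballots, Sam above Rosa on 13.

Sam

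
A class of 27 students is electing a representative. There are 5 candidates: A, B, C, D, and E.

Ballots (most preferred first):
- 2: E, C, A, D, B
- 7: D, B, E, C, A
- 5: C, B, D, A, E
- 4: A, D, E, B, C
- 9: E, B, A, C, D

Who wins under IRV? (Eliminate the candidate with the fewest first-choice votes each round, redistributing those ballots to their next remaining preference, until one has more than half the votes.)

Round 1: A 4, B 0, C 5, D 7, E 11. B eliminated.
Round 2: A 4, C 5, D 7, E 11. A eliminated.
Round 3: C 5, D 11, E 11. C eliminated.
Round 4: D 16, E 11. D has a majority (≥14).

D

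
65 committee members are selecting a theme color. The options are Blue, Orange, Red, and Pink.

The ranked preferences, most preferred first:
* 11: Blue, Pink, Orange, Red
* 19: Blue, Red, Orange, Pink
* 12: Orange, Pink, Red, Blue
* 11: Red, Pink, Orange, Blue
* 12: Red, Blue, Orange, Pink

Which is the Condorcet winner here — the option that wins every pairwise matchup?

Red

Red vs Blue: 35–30
Red vs Orange: 42–23
Red vs Pink: 42–23
Red beats every other option.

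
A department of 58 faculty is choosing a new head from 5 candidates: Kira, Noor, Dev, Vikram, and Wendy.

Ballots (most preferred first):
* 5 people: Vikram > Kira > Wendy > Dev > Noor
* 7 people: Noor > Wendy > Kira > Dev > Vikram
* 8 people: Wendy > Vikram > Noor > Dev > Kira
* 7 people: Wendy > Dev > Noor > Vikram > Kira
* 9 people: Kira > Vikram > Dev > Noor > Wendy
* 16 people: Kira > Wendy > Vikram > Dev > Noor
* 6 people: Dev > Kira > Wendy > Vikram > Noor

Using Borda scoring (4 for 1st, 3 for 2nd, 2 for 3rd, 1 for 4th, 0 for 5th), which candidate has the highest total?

Wendy

Kira: 5×3 + 7×2 + 8×0 + 7×0 + 9×4 + 16×4 + 6×3 = 147
Noor: 5×0 + 7×4 + 8×2 + 7×2 + 9×1 + 16×0 + 6×0 = 67
Dev: 5×1 + 7×1 + 8×1 + 7×3 + 9×2 + 16×1 + 6×4 = 99
Vikram: 5×4 + 7×0 + 8×3 + 7×1 + 9×3 + 16×2 + 6×1 = 116
Wendy: 5×2 + 7×3 + 8×4 + 7×4 + 9×0 + 16×3 + 6×2 = 151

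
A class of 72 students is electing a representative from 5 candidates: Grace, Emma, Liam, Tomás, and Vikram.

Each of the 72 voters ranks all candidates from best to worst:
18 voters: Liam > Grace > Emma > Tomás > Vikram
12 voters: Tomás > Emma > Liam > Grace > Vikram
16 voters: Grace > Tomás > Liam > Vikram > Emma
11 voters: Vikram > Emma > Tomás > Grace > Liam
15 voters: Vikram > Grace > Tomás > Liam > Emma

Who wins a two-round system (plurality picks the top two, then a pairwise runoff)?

Liam

Round 1 first-place votes: Grace 16, Emma 0, Liam 18, Tomás 12, Vikram 26. Vikram and Liam advance.
Runoff: Vikram is ranked above Liam on 26 ballots, Liam above Vikram on 46.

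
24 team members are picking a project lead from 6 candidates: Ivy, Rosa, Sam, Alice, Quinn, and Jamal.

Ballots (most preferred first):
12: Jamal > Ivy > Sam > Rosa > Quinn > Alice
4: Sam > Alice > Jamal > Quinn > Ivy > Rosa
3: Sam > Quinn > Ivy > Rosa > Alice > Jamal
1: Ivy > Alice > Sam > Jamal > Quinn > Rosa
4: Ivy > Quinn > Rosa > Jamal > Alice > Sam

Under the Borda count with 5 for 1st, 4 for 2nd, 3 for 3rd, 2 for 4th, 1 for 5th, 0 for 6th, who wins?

Ivy: 12×4 + 4×1 + 3×3 + 1×5 + 4×5 = 86
Rosa: 12×2 + 4×0 + 3×2 + 1×0 + 4×3 = 42
Sam: 12×3 + 4×5 + 3×5 + 1×3 + 4×0 = 74
Alice: 12×0 + 4×4 + 3×1 + 1×4 + 4×1 = 27
Quinn: 12×1 + 4×2 + 3×4 + 1×1 + 4×4 = 49
Jamal: 12×5 + 4×3 + 3×0 + 1×2 + 4×2 = 82

Ivy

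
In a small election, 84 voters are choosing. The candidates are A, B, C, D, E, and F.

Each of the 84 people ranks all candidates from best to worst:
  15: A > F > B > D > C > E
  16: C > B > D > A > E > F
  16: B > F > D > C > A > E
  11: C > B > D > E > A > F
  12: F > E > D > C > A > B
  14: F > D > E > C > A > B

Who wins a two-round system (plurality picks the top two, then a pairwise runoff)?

F

Round 1 first-place votes: A 15, B 16, C 27, D 0, E 0, F 26. C and F advance.
Runoff: C is ranked above F on 27 ballots, F above C on 57.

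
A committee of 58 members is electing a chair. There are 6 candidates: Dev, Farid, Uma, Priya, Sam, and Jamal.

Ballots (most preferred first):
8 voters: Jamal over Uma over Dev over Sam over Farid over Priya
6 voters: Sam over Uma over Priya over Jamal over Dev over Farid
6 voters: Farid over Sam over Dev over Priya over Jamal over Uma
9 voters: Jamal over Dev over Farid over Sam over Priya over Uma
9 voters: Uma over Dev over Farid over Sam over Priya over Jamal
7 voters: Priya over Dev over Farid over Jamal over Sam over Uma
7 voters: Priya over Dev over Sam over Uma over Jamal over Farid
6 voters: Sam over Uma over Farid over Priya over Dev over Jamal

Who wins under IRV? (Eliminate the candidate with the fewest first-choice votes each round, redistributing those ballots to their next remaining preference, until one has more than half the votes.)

Round 1: Dev 0, Farid 6, Uma 9, Priya 14, Sam 12, Jamal 17. Dev eliminated.
Round 2: Farid 6, Uma 9, Priya 14, Sam 12, Jamal 17. Farid eliminated.
Round 3: Uma 9, Priya 14, Sam 18, Jamal 17. Uma eliminated.
Round 4: Priya 14, Sam 27, Jamal 17. Priya eliminated.
Round 5: Sam 34, Jamal 24. Sam has a majority (≥30).

Sam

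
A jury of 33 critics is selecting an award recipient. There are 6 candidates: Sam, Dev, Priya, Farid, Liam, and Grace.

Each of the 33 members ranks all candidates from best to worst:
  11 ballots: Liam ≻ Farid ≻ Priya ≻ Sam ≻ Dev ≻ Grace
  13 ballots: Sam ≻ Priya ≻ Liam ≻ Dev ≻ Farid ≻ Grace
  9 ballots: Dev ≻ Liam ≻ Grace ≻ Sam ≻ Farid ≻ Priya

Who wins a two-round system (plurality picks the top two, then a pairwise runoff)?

Liam

Round 1 first-place votes: Sam 13, Dev 9, Priya 0, Farid 0, Liam 11, Grace 0. Sam and Liam advance.
Runoff: Sam is ranked above Liam on 13 ballots, Liam above Sam on 20.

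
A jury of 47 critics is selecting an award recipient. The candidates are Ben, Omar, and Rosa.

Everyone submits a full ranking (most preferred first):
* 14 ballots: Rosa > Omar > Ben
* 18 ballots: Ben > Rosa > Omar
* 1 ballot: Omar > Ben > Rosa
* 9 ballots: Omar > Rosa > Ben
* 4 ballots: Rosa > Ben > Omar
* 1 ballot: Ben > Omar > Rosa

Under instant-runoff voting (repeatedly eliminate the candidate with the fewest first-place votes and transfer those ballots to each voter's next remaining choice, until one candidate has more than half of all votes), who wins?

Round 1: Ben 19, Omar 10, Rosa 18. Omar eliminated.
Round 2: Ben 20, Rosa 27. Rosa has a majority (≥24).

Rosa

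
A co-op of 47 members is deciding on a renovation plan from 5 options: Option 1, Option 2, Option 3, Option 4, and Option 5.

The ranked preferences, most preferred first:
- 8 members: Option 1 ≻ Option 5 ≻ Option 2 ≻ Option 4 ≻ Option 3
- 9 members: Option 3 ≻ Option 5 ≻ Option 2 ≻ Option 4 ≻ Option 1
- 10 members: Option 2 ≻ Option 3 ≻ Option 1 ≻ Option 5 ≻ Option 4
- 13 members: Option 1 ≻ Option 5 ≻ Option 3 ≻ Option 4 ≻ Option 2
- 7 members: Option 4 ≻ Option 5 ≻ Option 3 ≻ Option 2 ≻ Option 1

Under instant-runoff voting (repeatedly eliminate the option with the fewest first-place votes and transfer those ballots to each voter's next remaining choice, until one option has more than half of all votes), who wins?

Option 3

Round 1: Option 1 21, Option 2 10, Option 3 9, Option 4 7, Option 5 0. Option 5 eliminated.
Round 2: Option 1 21, Option 2 10, Option 3 9, Option 4 7. Option 4 eliminated.
Round 3: Option 1 21, Option 2 10, Option 3 16. Option 2 eliminated.
Round 4: Option 1 21, Option 3 26. Option 3 has a majority (≥24).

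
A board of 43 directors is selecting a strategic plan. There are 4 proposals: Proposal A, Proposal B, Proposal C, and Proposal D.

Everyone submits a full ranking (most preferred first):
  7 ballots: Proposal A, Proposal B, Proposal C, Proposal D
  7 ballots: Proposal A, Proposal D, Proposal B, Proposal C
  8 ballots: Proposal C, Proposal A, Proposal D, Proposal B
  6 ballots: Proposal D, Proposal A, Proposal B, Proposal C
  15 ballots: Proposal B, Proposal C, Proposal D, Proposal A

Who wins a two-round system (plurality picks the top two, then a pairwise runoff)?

Round 1 first-place votes: Proposal A 14, Proposal B 15, Proposal C 8, Proposal D 6. Proposal B and Proposal A advance.
Runoff: Proposal B is ranked above Proposal A on 15 ballots, Proposal A above Proposal B on 28.

Proposal A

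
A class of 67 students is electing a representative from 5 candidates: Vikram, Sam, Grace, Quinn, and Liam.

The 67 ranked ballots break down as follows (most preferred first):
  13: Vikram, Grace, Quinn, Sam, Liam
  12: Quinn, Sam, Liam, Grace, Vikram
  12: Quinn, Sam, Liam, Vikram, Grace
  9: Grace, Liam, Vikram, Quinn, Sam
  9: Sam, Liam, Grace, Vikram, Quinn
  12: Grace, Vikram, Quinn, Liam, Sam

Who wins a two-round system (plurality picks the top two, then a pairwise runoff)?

Round 1 first-place votes: Vikram 13, Sam 9, Grace 21, Quinn 24, Liam 0. Quinn and Grace advance.
Runoff: Quinn is ranked above Grace on 24 ballots, Grace above Quinn on 43.

Grace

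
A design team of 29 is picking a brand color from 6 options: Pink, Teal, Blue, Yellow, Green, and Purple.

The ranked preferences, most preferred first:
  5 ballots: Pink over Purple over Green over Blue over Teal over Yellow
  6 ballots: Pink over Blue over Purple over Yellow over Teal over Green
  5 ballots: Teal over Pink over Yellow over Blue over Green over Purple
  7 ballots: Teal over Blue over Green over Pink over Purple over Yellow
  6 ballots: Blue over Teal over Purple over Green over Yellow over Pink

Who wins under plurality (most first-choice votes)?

First-place votes: Pink 11, Teal 12, Blue 6, Yellow 0, Green 0, Purple 0.

Teal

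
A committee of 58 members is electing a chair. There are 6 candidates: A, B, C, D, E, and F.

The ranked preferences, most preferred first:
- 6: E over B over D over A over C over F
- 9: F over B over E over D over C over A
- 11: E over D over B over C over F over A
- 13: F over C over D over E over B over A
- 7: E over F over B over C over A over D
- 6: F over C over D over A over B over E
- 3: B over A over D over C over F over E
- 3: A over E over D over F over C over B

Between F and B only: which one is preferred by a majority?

F

F is ranked above B on 38 ballots; B above F on 20.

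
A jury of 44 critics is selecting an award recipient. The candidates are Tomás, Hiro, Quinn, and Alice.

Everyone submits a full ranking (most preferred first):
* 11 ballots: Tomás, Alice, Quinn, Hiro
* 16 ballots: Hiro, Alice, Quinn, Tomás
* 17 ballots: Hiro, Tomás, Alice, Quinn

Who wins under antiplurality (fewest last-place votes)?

Alice

Last-place votes: Tomás 16, Hiro 11, Quinn 17, Alice 0.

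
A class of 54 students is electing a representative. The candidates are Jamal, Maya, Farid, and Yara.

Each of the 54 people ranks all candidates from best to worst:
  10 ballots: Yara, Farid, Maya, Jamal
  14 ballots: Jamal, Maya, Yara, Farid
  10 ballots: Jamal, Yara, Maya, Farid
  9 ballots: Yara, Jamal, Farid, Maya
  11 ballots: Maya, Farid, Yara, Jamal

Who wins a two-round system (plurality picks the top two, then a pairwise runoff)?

Yara

Round 1 first-place votes: Jamal 24, Maya 11, Farid 0, Yara 19. Jamal and Yara advance.
Runoff: Jamal is ranked above Yara on 24 ballots, Yara above Jamal on 30.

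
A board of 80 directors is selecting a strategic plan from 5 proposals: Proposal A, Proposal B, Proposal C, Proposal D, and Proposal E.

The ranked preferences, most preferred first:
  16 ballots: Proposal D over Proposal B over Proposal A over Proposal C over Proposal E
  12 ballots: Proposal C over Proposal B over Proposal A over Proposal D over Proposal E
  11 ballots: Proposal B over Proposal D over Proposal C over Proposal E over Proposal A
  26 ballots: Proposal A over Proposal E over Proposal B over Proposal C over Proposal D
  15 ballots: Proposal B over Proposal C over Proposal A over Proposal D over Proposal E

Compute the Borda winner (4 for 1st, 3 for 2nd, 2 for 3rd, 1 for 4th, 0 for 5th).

Proposal B

Proposal A: 16×2 + 12×2 + 11×0 + 26×4 + 15×2 = 190
Proposal B: 16×3 + 12×3 + 11×4 + 26×2 + 15×4 = 240
Proposal C: 16×1 + 12×4 + 11×2 + 26×1 + 15×3 = 157
Proposal D: 16×4 + 12×1 + 11×3 + 26×0 + 15×1 = 124
Proposal E: 16×0 + 12×0 + 11×1 + 26×3 + 15×0 = 89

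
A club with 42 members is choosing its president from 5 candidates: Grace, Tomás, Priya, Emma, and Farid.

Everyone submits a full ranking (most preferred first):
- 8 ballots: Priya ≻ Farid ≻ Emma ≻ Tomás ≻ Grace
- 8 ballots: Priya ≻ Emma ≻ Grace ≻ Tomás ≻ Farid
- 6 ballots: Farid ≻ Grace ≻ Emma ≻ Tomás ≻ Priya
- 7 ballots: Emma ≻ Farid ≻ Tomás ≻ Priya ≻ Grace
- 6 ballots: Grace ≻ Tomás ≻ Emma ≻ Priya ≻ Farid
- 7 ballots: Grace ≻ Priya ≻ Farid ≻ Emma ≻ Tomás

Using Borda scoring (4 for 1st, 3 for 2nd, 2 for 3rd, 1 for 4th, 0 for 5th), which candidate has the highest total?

Emma

Grace: 8×0 + 8×2 + 6×3 + 7×0 + 6×4 + 7×4 = 86
Tomás: 8×1 + 8×1 + 6×1 + 7×2 + 6×3 + 7×0 = 54
Priya: 8×4 + 8×4 + 6×0 + 7×1 + 6×1 + 7×3 = 98
Emma: 8×2 + 8×3 + 6×2 + 7×4 + 6×2 + 7×1 = 99
Farid: 8×3 + 8×0 + 6×4 + 7×3 + 6×0 + 7×2 = 83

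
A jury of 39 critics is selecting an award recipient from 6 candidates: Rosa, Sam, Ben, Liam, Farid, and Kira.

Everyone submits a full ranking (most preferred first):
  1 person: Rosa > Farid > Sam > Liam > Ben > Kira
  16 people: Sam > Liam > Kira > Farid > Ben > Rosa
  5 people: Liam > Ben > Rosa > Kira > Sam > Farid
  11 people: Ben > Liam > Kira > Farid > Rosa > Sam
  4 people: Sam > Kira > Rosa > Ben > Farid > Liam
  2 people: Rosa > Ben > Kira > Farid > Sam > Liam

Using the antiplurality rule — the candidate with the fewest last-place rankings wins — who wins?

Last-place votes: Rosa 16, Sam 11, Ben 0, Liam 6, Farid 5, Kira 1.

Ben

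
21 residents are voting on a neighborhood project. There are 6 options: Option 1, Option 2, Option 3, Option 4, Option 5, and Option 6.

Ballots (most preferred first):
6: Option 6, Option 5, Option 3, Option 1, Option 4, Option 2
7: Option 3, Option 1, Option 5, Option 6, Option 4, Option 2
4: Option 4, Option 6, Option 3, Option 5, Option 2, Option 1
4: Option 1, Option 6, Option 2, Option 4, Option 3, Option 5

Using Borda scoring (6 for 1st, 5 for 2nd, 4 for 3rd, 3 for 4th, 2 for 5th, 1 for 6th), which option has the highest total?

Option 1: 6×3 + 7×5 + 4×1 + 4×6 = 81
Option 2: 6×1 + 7×1 + 4×2 + 4×4 = 37
Option 3: 6×4 + 7×6 + 4×4 + 4×2 = 90
Option 4: 6×2 + 7×2 + 4×6 + 4×3 = 62
Option 5: 6×5 + 7×4 + 4×3 + 4×1 = 74
Option 6: 6×6 + 7×3 + 4×5 + 4×5 = 97

Option 6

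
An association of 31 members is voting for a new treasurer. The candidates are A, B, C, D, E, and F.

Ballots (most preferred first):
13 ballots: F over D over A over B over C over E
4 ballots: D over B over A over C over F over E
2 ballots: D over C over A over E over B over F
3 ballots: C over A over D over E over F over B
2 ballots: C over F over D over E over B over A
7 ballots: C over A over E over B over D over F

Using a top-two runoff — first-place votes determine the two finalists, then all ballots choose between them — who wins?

C

Round 1 first-place votes: A 0, B 0, C 12, D 6, E 0, F 13. F and C advance.
Runoff: F is ranked above C on 13 ballots, C above F on 18.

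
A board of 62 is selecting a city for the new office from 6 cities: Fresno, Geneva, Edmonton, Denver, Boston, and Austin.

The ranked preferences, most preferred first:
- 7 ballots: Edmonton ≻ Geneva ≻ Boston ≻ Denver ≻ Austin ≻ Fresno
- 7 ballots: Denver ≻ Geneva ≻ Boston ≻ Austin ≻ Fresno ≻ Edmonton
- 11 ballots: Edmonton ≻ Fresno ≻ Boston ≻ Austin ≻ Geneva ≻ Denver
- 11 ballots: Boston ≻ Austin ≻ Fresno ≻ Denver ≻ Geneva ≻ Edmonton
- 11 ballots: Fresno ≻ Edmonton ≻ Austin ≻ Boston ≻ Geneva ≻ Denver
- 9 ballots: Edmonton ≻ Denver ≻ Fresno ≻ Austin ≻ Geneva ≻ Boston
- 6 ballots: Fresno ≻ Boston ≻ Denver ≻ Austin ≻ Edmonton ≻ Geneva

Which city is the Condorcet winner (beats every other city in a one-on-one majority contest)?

Fresno

Fresno vs Geneva: 48–14
Fresno vs Edmonton: 35–27
Fresno vs Denver: 39–23
Fresno vs Boston: 37–25
Fresno vs Austin: 37–25
Fresno beats every other city.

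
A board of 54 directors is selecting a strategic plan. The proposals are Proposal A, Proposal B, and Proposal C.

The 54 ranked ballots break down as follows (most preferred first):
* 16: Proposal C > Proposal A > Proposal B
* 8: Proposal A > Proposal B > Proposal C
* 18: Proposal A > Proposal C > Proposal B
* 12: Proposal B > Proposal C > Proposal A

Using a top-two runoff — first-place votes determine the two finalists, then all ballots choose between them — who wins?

Round 1 first-place votes: Proposal A 26, Proposal B 12, Proposal C 16. Proposal A and Proposal C advance.
Runoff: Proposal A is ranked above Proposal C on 26 ballots, Proposal C above Proposal A on 28.

Proposal C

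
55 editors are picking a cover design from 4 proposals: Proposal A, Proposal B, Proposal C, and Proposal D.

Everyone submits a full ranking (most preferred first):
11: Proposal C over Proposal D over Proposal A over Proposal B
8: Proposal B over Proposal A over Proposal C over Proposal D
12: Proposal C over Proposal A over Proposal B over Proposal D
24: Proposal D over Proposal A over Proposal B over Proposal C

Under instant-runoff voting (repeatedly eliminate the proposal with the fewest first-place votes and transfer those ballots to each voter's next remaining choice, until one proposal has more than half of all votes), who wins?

Round 1: Proposal A 0, Proposal B 8, Proposal C 23, Proposal D 24. Proposal A eliminated.
Round 2: Proposal B 8, Proposal C 23, Proposal D 24. Proposal B eliminated.
Round 3: Proposal C 31, Proposal D 24. Proposal C has a majority (≥28).

Proposal C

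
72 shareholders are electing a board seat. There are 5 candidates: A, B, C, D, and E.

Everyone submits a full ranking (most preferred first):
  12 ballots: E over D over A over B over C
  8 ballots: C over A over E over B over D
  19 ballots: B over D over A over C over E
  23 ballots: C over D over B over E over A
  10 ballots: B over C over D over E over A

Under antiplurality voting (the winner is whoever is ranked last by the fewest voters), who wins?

B

Last-place votes: A 33, B 0, C 12, D 8, E 19.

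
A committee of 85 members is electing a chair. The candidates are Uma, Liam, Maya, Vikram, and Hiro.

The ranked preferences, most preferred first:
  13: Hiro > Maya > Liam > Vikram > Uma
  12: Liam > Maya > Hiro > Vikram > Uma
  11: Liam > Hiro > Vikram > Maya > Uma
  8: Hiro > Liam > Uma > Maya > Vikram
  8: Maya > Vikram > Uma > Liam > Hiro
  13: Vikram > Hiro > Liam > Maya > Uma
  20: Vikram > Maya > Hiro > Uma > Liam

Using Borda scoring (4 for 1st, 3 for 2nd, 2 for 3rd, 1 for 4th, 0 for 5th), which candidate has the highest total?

Uma: 13×0 + 12×0 + 11×0 + 8×2 + 8×2 + 13×0 + 20×1 = 52
Liam: 13×2 + 12×4 + 11×4 + 8×3 + 8×1 + 13×2 + 20×0 = 176
Maya: 13×3 + 12×3 + 11×1 + 8×1 + 8×4 + 13×1 + 20×3 = 199
Vikram: 13×1 + 12×1 + 11×2 + 8×0 + 8×3 + 13×4 + 20×4 = 203
Hiro: 13×4 + 12×2 + 11×3 + 8×4 + 8×0 + 13×3 + 20×2 = 220

Hiro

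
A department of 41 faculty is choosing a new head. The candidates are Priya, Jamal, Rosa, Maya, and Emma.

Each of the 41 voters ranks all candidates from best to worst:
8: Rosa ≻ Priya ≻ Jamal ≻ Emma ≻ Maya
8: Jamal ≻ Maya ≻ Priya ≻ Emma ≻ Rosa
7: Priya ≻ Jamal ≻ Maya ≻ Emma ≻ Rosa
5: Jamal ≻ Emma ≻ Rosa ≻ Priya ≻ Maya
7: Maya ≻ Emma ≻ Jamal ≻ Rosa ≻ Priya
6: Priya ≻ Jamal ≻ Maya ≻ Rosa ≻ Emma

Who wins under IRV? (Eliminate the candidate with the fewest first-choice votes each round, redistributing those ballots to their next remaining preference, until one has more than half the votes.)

Priya

Round 1: Priya 13, Jamal 13, Rosa 8, Maya 7, Emma 0. Emma eliminated.
Round 2: Priya 13, Jamal 13, Rosa 8, Maya 7. Maya eliminated.
Round 3: Priya 13, Jamal 20, Rosa 8. Rosa eliminated.
Round 4: Priya 21, Jamal 20. Priya has a majority (≥21).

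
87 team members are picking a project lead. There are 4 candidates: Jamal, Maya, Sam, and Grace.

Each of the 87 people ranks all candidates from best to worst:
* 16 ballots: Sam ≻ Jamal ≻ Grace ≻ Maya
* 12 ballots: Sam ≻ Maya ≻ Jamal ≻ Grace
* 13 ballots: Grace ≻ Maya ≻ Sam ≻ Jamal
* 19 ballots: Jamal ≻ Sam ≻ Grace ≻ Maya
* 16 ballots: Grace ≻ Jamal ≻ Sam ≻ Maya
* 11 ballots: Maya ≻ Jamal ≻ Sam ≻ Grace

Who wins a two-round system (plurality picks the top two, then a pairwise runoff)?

Round 1 first-place votes: Jamal 19, Maya 11, Sam 28, Grace 29. Grace and Sam advance.
Runoff: Grace is ranked above Sam on 29 ballots, Sam above Grace on 58.

Sam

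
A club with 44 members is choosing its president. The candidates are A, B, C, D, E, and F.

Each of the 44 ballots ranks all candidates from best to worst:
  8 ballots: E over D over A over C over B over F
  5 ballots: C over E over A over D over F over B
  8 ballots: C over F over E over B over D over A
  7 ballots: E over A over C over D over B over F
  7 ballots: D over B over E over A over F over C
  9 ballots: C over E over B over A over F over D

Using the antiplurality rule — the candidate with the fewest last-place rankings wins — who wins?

E

Last-place votes: A 8, B 5, C 7, D 9, E 0, F 15.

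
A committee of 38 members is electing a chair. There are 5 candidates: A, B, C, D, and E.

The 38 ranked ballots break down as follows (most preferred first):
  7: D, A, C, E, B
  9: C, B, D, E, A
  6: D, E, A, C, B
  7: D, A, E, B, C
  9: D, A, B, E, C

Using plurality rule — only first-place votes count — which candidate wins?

First-place votes: A 0, B 0, C 9, D 29, E 0.

D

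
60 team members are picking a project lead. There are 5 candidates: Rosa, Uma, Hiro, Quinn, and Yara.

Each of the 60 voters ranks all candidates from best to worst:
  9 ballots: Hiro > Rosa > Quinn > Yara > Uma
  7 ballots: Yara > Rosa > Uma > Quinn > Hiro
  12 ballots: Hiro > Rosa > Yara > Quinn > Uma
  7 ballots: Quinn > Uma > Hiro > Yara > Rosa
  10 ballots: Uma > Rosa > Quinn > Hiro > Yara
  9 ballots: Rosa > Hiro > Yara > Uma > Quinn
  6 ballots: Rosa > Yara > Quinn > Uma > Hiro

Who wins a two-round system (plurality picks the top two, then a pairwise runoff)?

Rosa

Round 1 first-place votes: Rosa 15, Uma 10, Hiro 21, Quinn 7, Yara 7. Hiro and Rosa advance.
Runoff: Hiro is ranked above Rosa on 28 ballots, Rosa above Hiro on 32.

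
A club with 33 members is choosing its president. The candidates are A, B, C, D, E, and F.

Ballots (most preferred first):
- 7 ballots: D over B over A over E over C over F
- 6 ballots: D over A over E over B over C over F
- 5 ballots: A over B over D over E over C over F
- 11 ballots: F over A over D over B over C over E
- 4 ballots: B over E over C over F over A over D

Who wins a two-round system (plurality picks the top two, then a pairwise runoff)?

Round 1 first-place votes: A 5, B 4, C 0, D 13, E 0, F 11. D and F advance.
Runoff: D is ranked above F on 18 ballots, F above D on 15.

D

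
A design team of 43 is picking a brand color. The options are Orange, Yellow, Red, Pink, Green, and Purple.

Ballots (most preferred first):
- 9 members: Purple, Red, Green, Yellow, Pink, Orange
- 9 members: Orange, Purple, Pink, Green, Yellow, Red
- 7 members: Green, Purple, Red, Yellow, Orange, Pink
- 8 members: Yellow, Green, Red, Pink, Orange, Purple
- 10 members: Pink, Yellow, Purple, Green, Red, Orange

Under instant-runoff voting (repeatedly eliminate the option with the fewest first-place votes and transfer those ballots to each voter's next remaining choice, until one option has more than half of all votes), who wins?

Purple

Round 1: Orange 9, Yellow 8, Red 0, Pink 10, Green 7, Purple 9. Red eliminated.
Round 2: Orange 9, Yellow 8, Pink 10, Green 7, Purple 9. Green eliminated.
Round 3: Orange 9, Yellow 8, Pink 10, Purple 16. Yellow eliminated.
Round 4: Orange 9, Pink 18, Purple 16. Orange eliminated.
Round 5: Pink 18, Purple 25. Purple has a majority (≥22).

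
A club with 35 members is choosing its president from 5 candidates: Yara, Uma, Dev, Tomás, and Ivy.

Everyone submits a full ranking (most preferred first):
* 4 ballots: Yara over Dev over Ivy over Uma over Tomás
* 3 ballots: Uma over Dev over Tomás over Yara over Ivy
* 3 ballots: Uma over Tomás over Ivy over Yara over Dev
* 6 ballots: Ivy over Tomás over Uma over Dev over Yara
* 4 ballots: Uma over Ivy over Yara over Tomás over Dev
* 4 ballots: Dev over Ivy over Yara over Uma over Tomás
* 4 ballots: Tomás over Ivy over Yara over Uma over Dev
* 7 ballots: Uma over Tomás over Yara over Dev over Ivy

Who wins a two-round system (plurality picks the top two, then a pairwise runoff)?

Round 1 first-place votes: Yara 4, Uma 17, Dev 4, Tomás 4, Ivy 6. Uma and Ivy advance.
Runoff: Uma is ranked above Ivy on 17 ballots, Ivy above Uma on 18.

Ivy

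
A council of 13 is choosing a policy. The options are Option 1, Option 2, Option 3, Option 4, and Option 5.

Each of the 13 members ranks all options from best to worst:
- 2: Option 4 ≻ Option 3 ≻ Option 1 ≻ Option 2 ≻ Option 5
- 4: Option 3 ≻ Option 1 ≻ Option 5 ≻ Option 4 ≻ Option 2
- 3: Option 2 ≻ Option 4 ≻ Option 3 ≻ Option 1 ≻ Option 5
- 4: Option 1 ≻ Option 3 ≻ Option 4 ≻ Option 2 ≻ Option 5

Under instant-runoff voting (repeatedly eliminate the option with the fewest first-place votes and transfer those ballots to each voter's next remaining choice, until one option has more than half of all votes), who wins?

Round 1: Option 1 4, Option 2 3, Option 3 4, Option 4 2, Option 5 0. Option 5 eliminated.
Round 2: Option 1 4, Option 2 3, Option 3 4, Option 4 2. Option 4 eliminated.
Round 3: Option 1 4, Option 2 3, Option 3 6. Option 2 eliminated.
Round 4: Option 1 4, Option 3 9. Option 3 has a majority (≥7).

Option 3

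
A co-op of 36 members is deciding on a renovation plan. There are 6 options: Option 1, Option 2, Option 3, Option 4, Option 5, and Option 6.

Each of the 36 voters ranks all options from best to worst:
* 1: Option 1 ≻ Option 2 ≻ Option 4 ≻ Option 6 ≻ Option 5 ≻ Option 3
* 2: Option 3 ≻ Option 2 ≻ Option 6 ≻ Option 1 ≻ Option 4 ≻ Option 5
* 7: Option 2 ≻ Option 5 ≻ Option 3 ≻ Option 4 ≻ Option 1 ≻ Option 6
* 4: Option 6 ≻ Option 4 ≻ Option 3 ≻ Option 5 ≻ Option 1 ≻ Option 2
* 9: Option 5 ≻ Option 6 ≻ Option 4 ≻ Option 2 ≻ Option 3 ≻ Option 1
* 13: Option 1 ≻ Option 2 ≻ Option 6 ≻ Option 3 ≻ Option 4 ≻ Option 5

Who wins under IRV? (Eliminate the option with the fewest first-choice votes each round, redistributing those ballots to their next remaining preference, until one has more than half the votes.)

Round 1: Option 1 14, Option 2 7, Option 3 2, Option 4 0, Option 5 9, Option 6 4. Option 4 eliminated.
Round 2: Option 1 14, Option 2 7, Option 3 2, Option 5 9, Option 6 4. Option 3 eliminated.
Round 3: Option 1 14, Option 2 9, Option 5 9, Option 6 4. Option 6 eliminated.
Round 4: Option 1 14, Option 2 9, Option 5 13. Option 2 eliminated.
Round 5: Option 1 16, Option 5 20. Option 5 has a majority (≥19).

Option 5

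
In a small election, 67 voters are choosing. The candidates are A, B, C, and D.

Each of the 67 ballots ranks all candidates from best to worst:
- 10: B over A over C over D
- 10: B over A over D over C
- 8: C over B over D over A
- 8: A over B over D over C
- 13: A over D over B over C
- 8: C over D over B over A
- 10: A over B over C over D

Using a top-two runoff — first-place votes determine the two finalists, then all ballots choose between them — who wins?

Round 1 first-place votes: A 31, B 20, C 16, D 0. A and B advance.
Runoff: A is ranked above B on 31 ballots, B above A on 36.

B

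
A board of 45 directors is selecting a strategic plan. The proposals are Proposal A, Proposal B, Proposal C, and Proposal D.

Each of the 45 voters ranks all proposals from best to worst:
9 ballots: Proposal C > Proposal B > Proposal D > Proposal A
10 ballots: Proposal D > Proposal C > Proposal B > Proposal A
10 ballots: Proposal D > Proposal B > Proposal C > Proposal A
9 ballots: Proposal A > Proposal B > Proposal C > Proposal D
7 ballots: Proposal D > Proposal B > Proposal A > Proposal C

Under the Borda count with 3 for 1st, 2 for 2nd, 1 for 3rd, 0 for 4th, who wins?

Proposal D

Proposal A: 9×0 + 10×0 + 10×0 + 9×3 + 7×1 = 34
Proposal B: 9×2 + 10×1 + 10×2 + 9×2 + 7×2 = 80
Proposal C: 9×3 + 10×2 + 10×1 + 9×1 + 7×0 = 66
Proposal D: 9×1 + 10×3 + 10×3 + 9×0 + 7×3 = 90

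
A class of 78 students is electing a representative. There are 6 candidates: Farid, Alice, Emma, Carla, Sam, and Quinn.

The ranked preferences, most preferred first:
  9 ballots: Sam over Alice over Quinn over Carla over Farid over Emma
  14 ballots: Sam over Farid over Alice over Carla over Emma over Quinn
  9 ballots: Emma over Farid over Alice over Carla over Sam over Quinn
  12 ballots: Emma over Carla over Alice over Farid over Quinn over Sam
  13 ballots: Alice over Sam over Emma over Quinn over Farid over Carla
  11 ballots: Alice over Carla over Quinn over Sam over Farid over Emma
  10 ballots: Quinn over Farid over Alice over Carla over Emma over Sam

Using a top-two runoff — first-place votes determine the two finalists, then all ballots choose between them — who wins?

Round 1 first-place votes: Farid 0, Alice 24, Emma 21, Carla 0, Sam 23, Quinn 10. Alice and Sam advance.
Runoff: Alice is ranked above Sam on 55 ballots, Sam above Alice on 23.

Alice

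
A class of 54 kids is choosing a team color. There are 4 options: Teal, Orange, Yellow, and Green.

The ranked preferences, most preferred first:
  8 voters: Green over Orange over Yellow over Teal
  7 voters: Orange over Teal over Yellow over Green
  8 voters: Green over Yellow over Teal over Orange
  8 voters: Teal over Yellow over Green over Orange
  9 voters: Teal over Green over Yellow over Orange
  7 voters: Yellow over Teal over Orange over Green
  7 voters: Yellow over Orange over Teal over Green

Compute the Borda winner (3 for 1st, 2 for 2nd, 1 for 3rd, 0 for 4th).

Teal: 8×0 + 7×2 + 8×1 + 8×3 + 9×3 + 7×2 + 7×1 = 94
Orange: 8×2 + 7×3 + 8×0 + 8×0 + 9×0 + 7×1 + 7×2 = 58
Yellow: 8×1 + 7×1 + 8×2 + 8×2 + 9×1 + 7×3 + 7×3 = 98
Green: 8×3 + 7×0 + 8×3 + 8×1 + 9×2 + 7×0 + 7×0 = 74

Yellow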